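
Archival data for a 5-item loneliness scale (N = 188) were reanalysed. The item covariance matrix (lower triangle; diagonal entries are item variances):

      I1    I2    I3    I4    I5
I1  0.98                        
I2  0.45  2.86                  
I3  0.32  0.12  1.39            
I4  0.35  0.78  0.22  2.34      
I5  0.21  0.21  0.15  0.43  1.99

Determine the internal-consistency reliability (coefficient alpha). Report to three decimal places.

coefficient alpha = 0.505

ΣVar(i) = 0.98 + 2.86 + 1.39 + 2.34 + 1.99 = 9.56
Sum of the distinct covariances = 3.24
σ²_T = 9.56 + 2 × 3.24 = 16.04
α = (k/(k−1))·(1 − ΣVar(i)/σ²_T) = (5/4)·(1 − 9.56/16.04) = 0.505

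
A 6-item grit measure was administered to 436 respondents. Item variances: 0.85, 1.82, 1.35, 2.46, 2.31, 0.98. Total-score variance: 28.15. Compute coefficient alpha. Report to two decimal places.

Σσᵢ² = 0.85 + 1.82 + 1.35 + 2.46 + 2.31 + 0.98 = 9.77
α = (k/(k−1))·(1 − Σσᵢ²/total variance) = (6/5)·(1 − 9.77/28.15) = 0.78

α = 0.78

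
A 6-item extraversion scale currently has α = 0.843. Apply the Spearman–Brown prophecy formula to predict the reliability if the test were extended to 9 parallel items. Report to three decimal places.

predicted reliability = 0.890

Length factor m = 9/6 = 1.5000
α' = m·α / (1 + (m−1)·α)
   = 9/6 × 0.843 / (1 + (9/6 − 1) × 0.843)
   = 1.2645 / 1.4215 = 0.890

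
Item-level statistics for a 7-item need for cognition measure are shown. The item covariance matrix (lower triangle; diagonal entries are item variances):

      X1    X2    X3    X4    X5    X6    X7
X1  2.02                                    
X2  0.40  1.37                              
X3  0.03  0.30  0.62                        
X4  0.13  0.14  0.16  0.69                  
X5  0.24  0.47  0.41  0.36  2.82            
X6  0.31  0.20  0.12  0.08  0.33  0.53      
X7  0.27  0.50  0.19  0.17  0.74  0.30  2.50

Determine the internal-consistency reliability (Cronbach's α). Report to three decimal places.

Cronbach's α = 0.613

Σσᵢ² = 2.02 + 1.37 + 0.62 + 0.69 + 2.82 + 0.53 + 2.50 = 10.55
Sum of the distinct covariances = 5.85
σ²_T = 10.55 + 2 × 5.85 = 22.25
α = (k/(k−1))·(1 − Σσᵢ²/σ²_T) = (7/6)·(1 − 10.55/22.25) = 0.613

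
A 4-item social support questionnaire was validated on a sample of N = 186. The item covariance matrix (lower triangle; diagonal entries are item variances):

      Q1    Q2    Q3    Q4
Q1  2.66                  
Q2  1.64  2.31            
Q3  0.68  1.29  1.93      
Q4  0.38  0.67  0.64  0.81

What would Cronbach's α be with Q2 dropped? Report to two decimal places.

Remaining items: Q1, Q3, Q4 (k = 3).
ΣVar(i) = 2.66 + 1.93 + 0.81 = 5.40
σ²_T = 5.40 + 2 × 1.70 = 8.80
α (item deleted) = (3/2)·(1 − 5.40/8.80) = 0.58

α = 0.58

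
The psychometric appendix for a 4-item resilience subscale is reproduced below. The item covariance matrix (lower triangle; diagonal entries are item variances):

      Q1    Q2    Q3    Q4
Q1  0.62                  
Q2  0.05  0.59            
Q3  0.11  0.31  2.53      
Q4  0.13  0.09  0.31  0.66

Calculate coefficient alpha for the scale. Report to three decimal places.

α = 0.417

Σσᵢ² = 0.62 + 0.59 + 2.53 + 0.66 = 4.40
Sum of the distinct covariances = 1.00
Var(T) = 4.40 + 2 × 1.00 = 6.40
α = (k/(k−1))·(1 − Σσᵢ²/Var(T)) = (4/3)·(1 − 4.40/6.40) = 0.417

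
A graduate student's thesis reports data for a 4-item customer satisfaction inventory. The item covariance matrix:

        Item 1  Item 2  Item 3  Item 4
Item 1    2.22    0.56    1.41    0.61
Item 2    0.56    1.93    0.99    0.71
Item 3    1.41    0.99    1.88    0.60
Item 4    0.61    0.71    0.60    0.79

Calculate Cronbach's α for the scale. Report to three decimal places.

Cronbach's α = 0.785

ΣVar(i) = 2.22 + 1.93 + 1.88 + 0.79 = 6.82
Sum of off-diagonal covariances = 4.88
σ²_total = 6.82 + 2 × 4.88 = 16.58
α = (k/(k−1))·(1 − ΣVar(i)/σ²_total) = (4/3)·(1 − 6.82/16.58) = 0.785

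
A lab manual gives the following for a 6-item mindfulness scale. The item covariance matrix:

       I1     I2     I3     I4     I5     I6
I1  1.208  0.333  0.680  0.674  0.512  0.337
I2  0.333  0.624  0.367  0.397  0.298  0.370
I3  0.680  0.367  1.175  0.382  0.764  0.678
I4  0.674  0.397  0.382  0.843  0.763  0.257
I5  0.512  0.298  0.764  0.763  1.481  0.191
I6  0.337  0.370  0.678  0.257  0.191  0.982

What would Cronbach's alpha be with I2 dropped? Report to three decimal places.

α = 0.810

Remaining items: I1, I3, I4, I5, I6 (k = 5).
Σσ²ᵢ = 1.208 + 1.175 + 0.843 + 1.481 + 0.982 = 5.689
Var(T) = 5.689 + 2 × 5.238 = 16.165
α (item deleted) = (5/4)·(1 − 5.689/16.165) = 0.810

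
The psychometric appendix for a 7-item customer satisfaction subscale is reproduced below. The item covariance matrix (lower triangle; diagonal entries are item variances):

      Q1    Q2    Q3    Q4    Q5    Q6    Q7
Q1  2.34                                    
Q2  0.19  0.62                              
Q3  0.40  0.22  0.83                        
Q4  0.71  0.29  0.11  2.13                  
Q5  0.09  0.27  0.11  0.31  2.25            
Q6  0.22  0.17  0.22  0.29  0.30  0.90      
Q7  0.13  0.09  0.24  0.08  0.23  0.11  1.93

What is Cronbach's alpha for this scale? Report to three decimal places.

Cronbach's alpha = 0.542

sum of item variances = 2.34 + 0.62 + 0.83 + 2.13 + 2.25 + 0.90 + 1.93 = 11.00
Σ_{i<j} σ_ij = 4.78
σ²_total = 11.00 + 2 × 4.78 = 20.56
α = (k/(k−1))·(1 − sum of item variances/σ²_total) = (7/6)·(1 − 11.00/20.56) = 0.542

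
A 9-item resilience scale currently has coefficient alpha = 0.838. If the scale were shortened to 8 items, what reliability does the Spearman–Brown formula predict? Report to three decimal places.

Length factor m = 8/9 = 0.8889
α' = m·α / (1 − (1−m)·α)
   = 8/9 × 0.838 / (1 − (1 − 8/9) × 0.838)
   = 0.7449 / 0.9069 = 0.821

predicted reliability = 0.821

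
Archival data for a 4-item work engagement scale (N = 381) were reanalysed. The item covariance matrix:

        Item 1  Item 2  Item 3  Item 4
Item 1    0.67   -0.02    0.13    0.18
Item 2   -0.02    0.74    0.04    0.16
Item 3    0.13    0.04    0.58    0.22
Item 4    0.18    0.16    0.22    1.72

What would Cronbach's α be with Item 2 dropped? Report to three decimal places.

α = 0.395

Remaining items: Item 1, Item 3, Item 4 (k = 3).
Σσᵢ² = 0.67 + 0.58 + 1.72 = 2.97
σ²_T = 2.97 + 2 × 0.53 = 4.03
α (item deleted) = (3/2)·(1 − 2.97/4.03) = 0.395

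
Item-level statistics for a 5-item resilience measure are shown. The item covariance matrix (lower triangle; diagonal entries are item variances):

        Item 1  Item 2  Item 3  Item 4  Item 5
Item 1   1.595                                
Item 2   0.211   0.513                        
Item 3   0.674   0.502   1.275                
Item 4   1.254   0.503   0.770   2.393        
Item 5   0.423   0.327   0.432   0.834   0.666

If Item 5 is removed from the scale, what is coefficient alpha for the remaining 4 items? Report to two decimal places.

Remaining items: Item 1, Item 2, Item 3, Item 4 (k = 4).
Σσᵢ² = 1.595 + 0.513 + 1.275 + 2.393 = 5.776
σ²_T = 5.776 + 2 × 3.914 = 13.604
α (item deleted) = (4/3)·(1 − 5.776/13.604) = 0.77

coefficient alpha = 0.77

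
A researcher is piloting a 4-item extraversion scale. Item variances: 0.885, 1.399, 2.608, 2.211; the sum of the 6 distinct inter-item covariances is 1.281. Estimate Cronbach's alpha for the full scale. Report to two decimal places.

Cronbach's alpha = 0.35

ΣVar(i) = 0.885 + 1.399 + 2.608 + 2.211 = 7.103
Sum of distinct covariances = 1.281
total variance = ΣVar(i) + 2·Σcov = 7.103 + 2 × 1.281 = 9.665
α = (4/3)·(1 − 7.103/9.665) = 0.35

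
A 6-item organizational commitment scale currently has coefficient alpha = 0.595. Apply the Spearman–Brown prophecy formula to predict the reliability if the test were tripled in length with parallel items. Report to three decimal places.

Length factor m = 3
α' = m·α / (1 + (m−1)·α)
   = 3 × 0.595 / (1 + (3 − 1) × 0.595)
   = 1.7850 / 2.1900 = 0.815

predicted reliability = 0.815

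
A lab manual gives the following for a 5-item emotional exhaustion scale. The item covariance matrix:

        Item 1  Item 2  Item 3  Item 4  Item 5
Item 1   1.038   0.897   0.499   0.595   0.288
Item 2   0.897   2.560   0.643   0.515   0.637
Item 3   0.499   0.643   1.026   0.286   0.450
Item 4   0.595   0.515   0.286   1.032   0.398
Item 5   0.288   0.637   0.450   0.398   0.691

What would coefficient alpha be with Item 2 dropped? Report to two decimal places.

Remaining items: Item 1, Item 3, Item 4, Item 5 (k = 4).
Σσᵢ² = 1.038 + 1.026 + 1.032 + 0.691 = 3.787
σ²_T = 3.787 + 2 × 2.516 = 8.819
α (item deleted) = (4/3)·(1 − 3.787/8.819) = 0.76

α = 0.76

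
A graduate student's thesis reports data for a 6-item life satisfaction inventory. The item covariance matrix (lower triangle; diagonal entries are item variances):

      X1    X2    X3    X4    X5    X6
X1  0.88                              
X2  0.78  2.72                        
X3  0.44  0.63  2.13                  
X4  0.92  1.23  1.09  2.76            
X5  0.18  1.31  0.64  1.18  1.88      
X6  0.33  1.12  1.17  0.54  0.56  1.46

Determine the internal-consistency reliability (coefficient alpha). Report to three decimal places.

Σσ²ᵢ = 0.88 + 2.72 + 2.13 + 2.76 + 1.88 + 1.46 = 11.83
Sum of the distinct covariances = 12.12
total variance = 11.83 + 2 × 12.12 = 36.07
α = (k/(k−1))·(1 − Σσ²ᵢ/total variance) = (6/5)·(1 − 11.83/36.07) = 0.806

coefficient alpha = 0.806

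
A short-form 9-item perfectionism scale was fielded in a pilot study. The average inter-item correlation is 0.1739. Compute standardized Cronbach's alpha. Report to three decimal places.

Standardized α = k·r̄ / (1 + (k−1)·r̄) = 9 × 0.1739 / (1 + 8 × 0.1739)
  = 1.5651 / 2.3912 = 0.655

standardized Cronbach's alpha = 0.655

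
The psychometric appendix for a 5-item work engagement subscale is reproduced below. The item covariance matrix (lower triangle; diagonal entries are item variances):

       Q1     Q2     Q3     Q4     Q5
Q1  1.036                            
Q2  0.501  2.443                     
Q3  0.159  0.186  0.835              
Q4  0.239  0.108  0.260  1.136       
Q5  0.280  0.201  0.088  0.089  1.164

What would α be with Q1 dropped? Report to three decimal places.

α = 0.334

Remaining items: Q2, Q3, Q4, Q5 (k = 4).
ΣVar(i) = 2.443 + 0.835 + 1.136 + 1.164 = 5.578
σ²_T = 5.578 + 2 × 0.932 = 7.442
α (item deleted) = (4/3)·(1 − 5.578/7.442) = 0.334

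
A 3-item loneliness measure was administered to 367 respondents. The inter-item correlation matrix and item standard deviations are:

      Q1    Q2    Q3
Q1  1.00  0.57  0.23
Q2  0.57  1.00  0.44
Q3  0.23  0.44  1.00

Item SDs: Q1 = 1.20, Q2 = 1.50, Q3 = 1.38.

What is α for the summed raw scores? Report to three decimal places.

α = 0.680

Σσ²ᵢ = 1.20² + 1.50² + 1.38² = 5.5944
Covariances σ_ij = r_ij · s_i · s_j:
  σ(Q1,Q2) = 0.57 × 1.20 × 1.50 = 1.0260
  σ(Q1,Q3) = 0.23 × 1.20 × 1.38 = 0.3809
  σ(Q2,Q3) = 0.44 × 1.50 × 1.38 = 0.9108
σ²_T = Σσ²ᵢ + 2·Σσ_ij = 5.5944 + 2 × 2.3177 = 10.2298
α = (3/2)·(1 − 5.5944/10.2298) = 0.680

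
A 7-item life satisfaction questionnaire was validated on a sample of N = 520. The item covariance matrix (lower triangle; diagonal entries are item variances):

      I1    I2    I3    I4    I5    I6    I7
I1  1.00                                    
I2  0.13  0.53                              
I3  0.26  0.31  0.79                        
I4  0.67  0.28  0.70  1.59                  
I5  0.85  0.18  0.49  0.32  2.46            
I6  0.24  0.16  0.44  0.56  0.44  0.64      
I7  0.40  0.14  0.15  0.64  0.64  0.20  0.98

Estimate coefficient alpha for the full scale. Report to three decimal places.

coefficient alpha = 0.784

sum of item variances = 1.00 + 0.53 + 0.79 + 1.59 + 2.46 + 0.64 + 0.98 = 7.99
Sum of off-diagonal covariances = 8.20
σ²_T = 7.99 + 2 × 8.20 = 24.39
α = (k/(k−1))·(1 − sum of item variances/σ²_T) = (7/6)·(1 − 7.99/24.39) = 0.784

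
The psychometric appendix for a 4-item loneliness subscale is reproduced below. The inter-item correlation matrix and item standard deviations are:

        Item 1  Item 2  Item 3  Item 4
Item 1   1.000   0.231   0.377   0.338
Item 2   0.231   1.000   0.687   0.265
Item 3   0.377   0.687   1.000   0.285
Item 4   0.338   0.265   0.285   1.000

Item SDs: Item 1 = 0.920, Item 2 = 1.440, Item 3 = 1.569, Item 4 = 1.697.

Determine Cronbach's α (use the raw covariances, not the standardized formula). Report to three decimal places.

Cronbach's α = 0.683

Σσ²ᵢ = 0.920² + 1.440² + 1.569² + 1.697² = 8.2616
Covariances σ_ij = r_ij · s_i · s_j:
  σ(Item 1,Item 2) = 0.231 × 0.920 × 1.440 = 0.3060
  σ(Item 1,Item 3) = 0.377 × 0.920 × 1.569 = 0.5442
  σ(Item 1,Item 4) = 0.338 × 0.920 × 1.697 = 0.5277
  σ(Item 2,Item 3) = 0.687 × 1.440 × 1.569 = 1.5522
  σ(Item 2,Item 4) = 0.265 × 1.440 × 1.697 = 0.6476
  σ(Item 3,Item 4) = 0.285 × 1.569 × 1.697 = 0.7588
σ²_T = Σσ²ᵢ + 2·Σσ_ij = 8.2616 + 2 × 4.3365 = 16.9346
α = (4/3)·(1 − 8.2616/16.9346) = 0.683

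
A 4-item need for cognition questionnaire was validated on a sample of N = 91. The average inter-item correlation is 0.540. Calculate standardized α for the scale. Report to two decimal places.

standardized α = 0.82

Standardized α = k·r̄ / (1 + (k−1)·r̄) = 4 × 0.540 / (1 + 3 × 0.540)
  = 2.1600 / 2.6200 = 0.82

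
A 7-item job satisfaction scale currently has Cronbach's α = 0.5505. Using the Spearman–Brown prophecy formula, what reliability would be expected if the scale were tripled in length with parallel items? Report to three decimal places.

Length factor m = 3
α' = m·α / (1 + (m−1)·α)
   = 3 × 0.5505 / (1 + (3 − 1) × 0.5505)
   = 1.6515 / 2.1010 = 0.786

predicted reliability = 0.786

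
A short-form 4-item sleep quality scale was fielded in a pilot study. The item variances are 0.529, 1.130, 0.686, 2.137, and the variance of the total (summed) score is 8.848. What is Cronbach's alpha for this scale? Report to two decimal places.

ΣVar(i) = 0.529 + 1.130 + 0.686 + 2.137 = 4.482
α = (k/(k−1))·(1 − ΣVar(i)/σ²_T) = (4/3)·(1 − 4.482/8.848) = 0.66

Cronbach's alpha = 0.66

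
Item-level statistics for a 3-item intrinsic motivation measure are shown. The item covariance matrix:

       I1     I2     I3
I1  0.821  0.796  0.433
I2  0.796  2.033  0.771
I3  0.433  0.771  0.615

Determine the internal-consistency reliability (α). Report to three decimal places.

Σσᵢ² = 0.821 + 2.033 + 0.615 = 3.469
Σ_{i<j} σ_ij = 2.000
Var(T) = 3.469 + 2 × 2.000 = 7.469
α = (k/(k−1))·(1 − Σσᵢ²/Var(T)) = (3/2)·(1 − 3.469/7.469) = 0.803

α = 0.803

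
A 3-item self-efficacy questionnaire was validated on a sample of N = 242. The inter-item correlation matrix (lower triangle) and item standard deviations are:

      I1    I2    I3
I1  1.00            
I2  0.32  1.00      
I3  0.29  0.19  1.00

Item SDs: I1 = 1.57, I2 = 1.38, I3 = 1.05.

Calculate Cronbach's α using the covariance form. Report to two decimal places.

α = 0.52

Σσ²ᵢ = 1.57² + 1.38² + 1.05² = 5.4718
Covariances σ_ij = r_ij · s_i · s_j:
  σ(I1,I2) = 0.32 × 1.57 × 1.38 = 0.6933
  σ(I1,I3) = 0.29 × 1.57 × 1.05 = 0.4781
  σ(I2,I3) = 0.19 × 1.38 × 1.05 = 0.2753
σ²_T = Σσ²ᵢ + 2·Σσ_ij = 5.4718 + 2 × 1.4467 = 8.3652
α = (3/2)·(1 − 5.4718/8.3652) = 0.52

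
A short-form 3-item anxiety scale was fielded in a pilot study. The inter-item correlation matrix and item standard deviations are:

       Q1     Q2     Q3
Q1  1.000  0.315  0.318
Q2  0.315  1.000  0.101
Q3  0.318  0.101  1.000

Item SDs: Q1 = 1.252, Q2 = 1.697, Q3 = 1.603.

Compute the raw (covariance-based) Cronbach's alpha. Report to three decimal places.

α = 0.466

Σσ²ᵢ = 1.252² + 1.697² + 1.603² = 7.0169
Covariances σ_ij = r_ij · s_i · s_j:
  σ(Q1,Q2) = 0.315 × 1.252 × 1.697 = 0.6693
  σ(Q1,Q3) = 0.318 × 1.252 × 1.603 = 0.6382
  σ(Q2,Q3) = 0.101 × 1.697 × 1.603 = 0.2747
σ²_T = Σσ²ᵢ + 2·Σσ_ij = 7.0169 + 2 × 1.5822 = 10.1813
α = (3/2)·(1 − 7.0169/10.1813) = 0.466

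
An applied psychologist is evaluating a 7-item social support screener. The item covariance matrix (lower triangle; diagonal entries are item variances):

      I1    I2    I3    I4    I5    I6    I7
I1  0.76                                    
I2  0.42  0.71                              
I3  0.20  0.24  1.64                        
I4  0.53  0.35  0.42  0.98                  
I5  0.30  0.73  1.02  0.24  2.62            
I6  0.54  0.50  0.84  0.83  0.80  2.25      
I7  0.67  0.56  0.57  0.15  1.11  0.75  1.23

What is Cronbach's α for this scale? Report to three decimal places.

sum of item variances = 0.76 + 0.71 + 1.64 + 0.98 + 2.62 + 2.25 + 1.23 = 10.19
Sum of off-diagonal covariances = 11.77
σ²_T = 10.19 + 2 × 11.77 = 33.73
α = (k/(k−1))·(1 − sum of item variances/σ²_T) = (7/6)·(1 − 10.19/33.73) = 0.814

α = 0.814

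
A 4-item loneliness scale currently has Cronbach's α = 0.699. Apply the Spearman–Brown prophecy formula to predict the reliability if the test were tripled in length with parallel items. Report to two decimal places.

predicted reliability = 0.87

Length factor m = 3
α' = m·α / (1 + (m−1)·α)
   = 3 × 0.699 / (1 + (3 − 1) × 0.699)
   = 2.0970 / 2.3980 = 0.87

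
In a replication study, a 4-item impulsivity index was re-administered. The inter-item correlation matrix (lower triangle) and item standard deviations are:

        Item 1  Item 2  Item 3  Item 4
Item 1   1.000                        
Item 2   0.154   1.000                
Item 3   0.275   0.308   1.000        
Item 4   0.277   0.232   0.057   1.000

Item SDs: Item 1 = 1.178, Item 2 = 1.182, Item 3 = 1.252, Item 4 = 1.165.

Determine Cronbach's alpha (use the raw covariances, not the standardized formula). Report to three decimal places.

Σσ²ᵢ = 1.178² + 1.182² + 1.252² + 1.165² = 5.7095
Covariances σ_ij = r_ij · s_i · s_j:
  σ(Item 1,Item 2) = 0.154 × 1.178 × 1.182 = 0.2144
  σ(Item 1,Item 3) = 0.275 × 1.178 × 1.252 = 0.4056
  σ(Item 1,Item 4) = 0.277 × 1.178 × 1.165 = 0.3801
  σ(Item 2,Item 3) = 0.308 × 1.182 × 1.252 = 0.4558
  σ(Item 2,Item 4) = 0.232 × 1.182 × 1.165 = 0.3195
  σ(Item 3,Item 4) = 0.057 × 1.252 × 1.165 = 0.0831
σ²_T = Σσ²ᵢ + 2·Σσ_ij = 5.7095 + 2 × 1.8585 = 9.4265
α = (4/3)·(1 − 5.7095/9.4265) = 0.526

α = 0.526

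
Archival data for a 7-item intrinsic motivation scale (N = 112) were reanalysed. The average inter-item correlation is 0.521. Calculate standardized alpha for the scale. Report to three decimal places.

Standardized α = k·r̄ / (1 + (k−1)·r̄) = 7 × 0.521 / (1 + 6 × 0.521)
  = 3.6470 / 4.1260 = 0.884

standardized alpha = 0.884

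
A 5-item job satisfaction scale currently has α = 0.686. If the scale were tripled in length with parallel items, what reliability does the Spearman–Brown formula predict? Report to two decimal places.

Length factor m = 3
α' = m·α / (1 + (m−1)·α)
   = 3 × 0.686 / (1 + (3 − 1) × 0.686)
   = 2.0580 / 2.3720 = 0.87

predicted reliability = 0.87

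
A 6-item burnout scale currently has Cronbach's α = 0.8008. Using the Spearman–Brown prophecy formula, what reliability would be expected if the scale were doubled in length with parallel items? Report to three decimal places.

predicted reliability = 0.889

Length factor m = 2
α' = m·α / (1 + (m−1)·α)
   = 2 × 0.8008 / (1 + (2 − 1) × 0.8008)
   = 1.6016 / 1.8008 = 0.889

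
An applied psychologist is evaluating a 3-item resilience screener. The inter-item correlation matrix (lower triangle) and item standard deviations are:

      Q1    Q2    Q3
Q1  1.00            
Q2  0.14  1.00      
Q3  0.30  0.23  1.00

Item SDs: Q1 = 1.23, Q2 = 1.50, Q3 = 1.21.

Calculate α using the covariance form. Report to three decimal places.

Σσ²ᵢ = 1.23² + 1.50² + 1.21² = 5.2270
Covariances σ_ij = r_ij · s_i · s_j:
  σ(Q1,Q2) = 0.14 × 1.23 × 1.50 = 0.2583
  σ(Q1,Q3) = 0.30 × 1.23 × 1.21 = 0.4465
  σ(Q2,Q3) = 0.23 × 1.50 × 1.21 = 0.4175
σ²_T = Σσ²ᵢ + 2·Σσ_ij = 5.2270 + 2 × 1.1223 = 7.4716
α = (3/2)·(1 − 5.2270/7.4716) = 0.451

α = 0.451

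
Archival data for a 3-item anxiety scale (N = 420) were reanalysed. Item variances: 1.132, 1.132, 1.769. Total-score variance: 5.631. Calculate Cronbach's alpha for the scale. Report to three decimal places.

ΣVar(i) = 1.132 + 1.132 + 1.769 = 4.033
α = (k/(k−1))·(1 − ΣVar(i)/Var(T)) = (3/2)·(1 − 4.033/5.631) = 0.426

α = 0.426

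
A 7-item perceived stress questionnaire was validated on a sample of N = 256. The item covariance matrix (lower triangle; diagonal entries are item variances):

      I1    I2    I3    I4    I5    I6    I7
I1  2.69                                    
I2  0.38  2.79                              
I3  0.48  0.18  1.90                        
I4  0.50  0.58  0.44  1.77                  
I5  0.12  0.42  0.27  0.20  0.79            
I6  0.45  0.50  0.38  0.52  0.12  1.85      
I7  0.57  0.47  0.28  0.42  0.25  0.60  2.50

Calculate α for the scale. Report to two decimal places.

α = 0.62

sum of item variances = 2.69 + 2.79 + 1.90 + 1.77 + 0.79 + 1.85 + 2.50 = 14.29
Sum of the distinct covariances = 8.13
σ²_T = 14.29 + 2 × 8.13 = 30.55
α = (k/(k−1))·(1 − sum of item variances/σ²_T) = (7/6)·(1 − 14.29/30.55) = 0.62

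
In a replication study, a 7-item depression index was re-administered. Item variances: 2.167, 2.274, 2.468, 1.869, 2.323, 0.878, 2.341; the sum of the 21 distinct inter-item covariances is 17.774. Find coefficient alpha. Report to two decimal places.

coefficient alpha = 0.83

ΣVar(i) = 2.167 + 2.274 + 2.468 + 1.869 + 2.323 + 0.878 + 2.341 = 14.320
Sum of distinct covariances = 17.774
Var(T) = ΣVar(i) + 2·Σcov = 14.320 + 2 × 17.774 = 49.868
α = (7/6)·(1 − 14.320/49.868) = 0.83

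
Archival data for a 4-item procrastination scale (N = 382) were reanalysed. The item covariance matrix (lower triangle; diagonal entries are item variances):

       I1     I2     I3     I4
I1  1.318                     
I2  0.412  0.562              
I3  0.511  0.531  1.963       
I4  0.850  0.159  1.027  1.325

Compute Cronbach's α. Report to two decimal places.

Σσᵢ² = 1.318 + 0.562 + 1.963 + 1.325 = 5.168
Sum of off-diagonal covariances = 3.490
total variance = 5.168 + 2 × 3.490 = 12.148
α = (k/(k−1))·(1 − Σσᵢ²/total variance) = (4/3)·(1 − 5.168/12.148) = 0.77

α = 0.77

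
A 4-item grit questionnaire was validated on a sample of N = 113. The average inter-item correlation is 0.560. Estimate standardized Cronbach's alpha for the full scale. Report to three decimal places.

standardized Cronbach's alpha = 0.836

Standardized α = k·r̄ / (1 + (k−1)·r̄) = 4 × 0.560 / (1 + 3 × 0.560)
  = 2.2400 / 2.6800 = 0.836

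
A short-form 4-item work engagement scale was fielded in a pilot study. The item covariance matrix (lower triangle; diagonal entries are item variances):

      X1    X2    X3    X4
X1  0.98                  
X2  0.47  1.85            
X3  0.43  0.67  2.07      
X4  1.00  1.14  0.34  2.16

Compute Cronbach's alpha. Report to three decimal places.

Σσᵢ² = 0.98 + 1.85 + 2.07 + 2.16 = 7.06
Sum of the distinct covariances = 4.05
total variance = 7.06 + 2 × 4.05 = 15.16
α = (k/(k−1))·(1 − Σσᵢ²/total variance) = (4/3)·(1 − 7.06/15.16) = 0.712

α = 0.712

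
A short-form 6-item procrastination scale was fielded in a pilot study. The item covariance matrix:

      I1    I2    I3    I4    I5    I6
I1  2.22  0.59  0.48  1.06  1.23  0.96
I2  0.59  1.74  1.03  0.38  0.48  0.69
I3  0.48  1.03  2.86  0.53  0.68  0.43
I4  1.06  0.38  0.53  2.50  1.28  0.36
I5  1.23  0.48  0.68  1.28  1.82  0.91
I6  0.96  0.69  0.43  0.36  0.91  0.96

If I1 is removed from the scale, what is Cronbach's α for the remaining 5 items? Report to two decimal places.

α = 0.72

Remaining items: I2, I3, I4, I5, I6 (k = 5).
Σσ²ᵢ = 1.74 + 2.86 + 2.50 + 1.82 + 0.96 = 9.88
total variance = 9.88 + 2 × 6.77 = 23.42
α (item deleted) = (5/4)·(1 − 9.88/23.42) = 0.72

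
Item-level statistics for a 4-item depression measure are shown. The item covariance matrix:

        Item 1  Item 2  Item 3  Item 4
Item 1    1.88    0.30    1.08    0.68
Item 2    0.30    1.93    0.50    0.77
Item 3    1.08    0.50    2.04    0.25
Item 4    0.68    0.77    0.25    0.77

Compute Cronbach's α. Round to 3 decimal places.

Cronbach's α = 0.693

ΣVar(i) = 1.88 + 1.93 + 2.04 + 0.77 = 6.62
Σ_{i<j} σ_ij = 3.58
Var(T) = 6.62 + 2 × 3.58 = 13.78
α = (k/(k−1))·(1 − ΣVar(i)/Var(T)) = (4/3)·(1 − 6.62/13.78) = 0.693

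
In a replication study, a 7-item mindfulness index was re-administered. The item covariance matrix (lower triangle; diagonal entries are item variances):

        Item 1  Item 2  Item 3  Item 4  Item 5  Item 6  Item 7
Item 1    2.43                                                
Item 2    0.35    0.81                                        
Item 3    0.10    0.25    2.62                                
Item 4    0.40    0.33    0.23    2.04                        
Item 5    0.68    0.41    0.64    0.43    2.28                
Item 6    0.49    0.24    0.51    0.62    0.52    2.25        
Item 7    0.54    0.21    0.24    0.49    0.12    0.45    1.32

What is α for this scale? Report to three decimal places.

sum of item variances = 2.43 + 0.81 + 2.62 + 2.04 + 2.28 + 2.25 + 1.32 = 13.75
Sum of the distinct covariances = 8.25
total variance = 13.75 + 2 × 8.25 = 30.25
α = (k/(k−1))·(1 − sum of item variances/total variance) = (7/6)·(1 − 13.75/30.25) = 0.636

α = 0.636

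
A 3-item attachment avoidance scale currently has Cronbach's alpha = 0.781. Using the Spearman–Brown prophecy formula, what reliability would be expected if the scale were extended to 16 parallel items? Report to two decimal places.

Length factor m = 16/3 = 5.3333
α' = m·α / (1 + (m−1)·α)
   = 16/3 × 0.781 / (1 + (16/3 − 1) × 0.781)
   = 4.1653 / 4.3843 = 0.95

predicted reliability = 0.95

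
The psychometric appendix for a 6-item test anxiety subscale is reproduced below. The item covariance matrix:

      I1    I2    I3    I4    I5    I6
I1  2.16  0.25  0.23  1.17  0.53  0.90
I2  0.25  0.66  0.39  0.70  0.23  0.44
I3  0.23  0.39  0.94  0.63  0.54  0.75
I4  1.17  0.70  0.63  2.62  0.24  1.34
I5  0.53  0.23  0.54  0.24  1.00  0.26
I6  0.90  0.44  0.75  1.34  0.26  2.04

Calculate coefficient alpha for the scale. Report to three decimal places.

coefficient alpha = 0.775

Σσ²ᵢ = 2.16 + 0.66 + 0.94 + 2.62 + 1.00 + 2.04 = 9.42
Σ_{i<j} σ_ij = 8.60
total variance = 9.42 + 2 × 8.60 = 26.62
α = (k/(k−1))·(1 − Σσ²ᵢ/total variance) = (6/5)·(1 − 9.42/26.62) = 0.775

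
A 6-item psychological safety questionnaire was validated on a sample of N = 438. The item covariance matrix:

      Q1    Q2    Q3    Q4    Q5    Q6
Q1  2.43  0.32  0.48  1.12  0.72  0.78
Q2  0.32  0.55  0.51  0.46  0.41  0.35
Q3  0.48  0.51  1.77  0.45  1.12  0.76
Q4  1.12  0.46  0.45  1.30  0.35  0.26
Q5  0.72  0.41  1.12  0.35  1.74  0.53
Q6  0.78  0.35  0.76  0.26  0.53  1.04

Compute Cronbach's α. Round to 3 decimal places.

sum of item variances = 2.43 + 0.55 + 1.77 + 1.30 + 1.74 + 1.04 = 8.83
Sum of off-diagonal covariances = 8.62
Var(T) = 8.83 + 2 × 8.62 = 26.07
α = (k/(k−1))·(1 − sum of item variances/Var(T)) = (6/5)·(1 − 8.83/26.07) = 0.794

α = 0.794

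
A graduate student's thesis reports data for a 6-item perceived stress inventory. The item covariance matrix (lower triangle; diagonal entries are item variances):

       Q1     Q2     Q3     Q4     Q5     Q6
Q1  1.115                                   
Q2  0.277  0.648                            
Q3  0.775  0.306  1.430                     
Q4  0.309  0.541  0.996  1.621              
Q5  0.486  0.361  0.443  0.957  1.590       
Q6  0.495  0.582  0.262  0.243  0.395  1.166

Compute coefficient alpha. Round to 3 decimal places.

coefficient alpha = 0.795

sum of item variances = 1.115 + 0.648 + 1.430 + 1.621 + 1.590 + 1.166 = 7.570
Sum of off-diagonal covariances = 7.428
Var(T) = 7.570 + 2 × 7.428 = 22.426
α = (k/(k−1))·(1 − sum of item variances/Var(T)) = (6/5)·(1 − 7.570/22.426) = 0.795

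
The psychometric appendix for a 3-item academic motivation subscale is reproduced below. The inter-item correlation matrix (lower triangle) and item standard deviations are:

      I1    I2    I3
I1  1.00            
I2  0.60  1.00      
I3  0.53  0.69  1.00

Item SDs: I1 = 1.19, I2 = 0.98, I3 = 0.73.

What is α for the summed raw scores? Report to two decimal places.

α = 0.80

Σσ²ᵢ = 1.19² + 0.98² + 0.73² = 2.9094
Covariances σ_ij = r_ij · s_i · s_j:
  σ(I1,I2) = 0.60 × 1.19 × 0.98 = 0.6997
  σ(I1,I3) = 0.53 × 1.19 × 0.73 = 0.4604
  σ(I2,I3) = 0.69 × 0.98 × 0.73 = 0.4936
σ²_T = Σσ²ᵢ + 2·Σσ_ij = 2.9094 + 2 × 1.6537 = 6.2168
α = (3/2)·(1 − 2.9094/6.2168) = 0.80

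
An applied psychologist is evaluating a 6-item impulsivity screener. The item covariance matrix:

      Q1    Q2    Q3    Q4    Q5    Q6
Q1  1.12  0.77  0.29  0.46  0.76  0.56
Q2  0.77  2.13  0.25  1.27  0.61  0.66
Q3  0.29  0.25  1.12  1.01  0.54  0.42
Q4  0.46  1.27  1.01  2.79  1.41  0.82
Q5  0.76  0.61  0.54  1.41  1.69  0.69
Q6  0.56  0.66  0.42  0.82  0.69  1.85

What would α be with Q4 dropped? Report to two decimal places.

Remaining items: Q1, Q2, Q3, Q5, Q6 (k = 5).
ΣVar(i) = 1.12 + 2.13 + 1.12 + 1.69 + 1.85 = 7.91
σ²_total = 7.91 + 2 × 5.55 = 19.01
α (item deleted) = (5/4)·(1 − 7.91/19.01) = 0.73

α = 0.73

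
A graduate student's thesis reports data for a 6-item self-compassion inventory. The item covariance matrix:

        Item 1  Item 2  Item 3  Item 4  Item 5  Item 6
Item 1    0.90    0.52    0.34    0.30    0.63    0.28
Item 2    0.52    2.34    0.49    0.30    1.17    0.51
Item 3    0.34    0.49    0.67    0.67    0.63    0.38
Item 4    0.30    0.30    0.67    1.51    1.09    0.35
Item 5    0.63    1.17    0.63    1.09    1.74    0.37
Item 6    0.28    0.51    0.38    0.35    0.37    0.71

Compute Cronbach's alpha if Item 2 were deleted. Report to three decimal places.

Cronbach's alpha = 0.807

Remaining items: Item 1, Item 3, Item 4, Item 5, Item 6 (k = 5).
Σσ²ᵢ = 0.90 + 0.67 + 1.51 + 1.74 + 0.71 = 5.53
total variance = 5.53 + 2 × 5.04 = 15.61
α (item deleted) = (5/4)·(1 − 5.53/15.61) = 0.807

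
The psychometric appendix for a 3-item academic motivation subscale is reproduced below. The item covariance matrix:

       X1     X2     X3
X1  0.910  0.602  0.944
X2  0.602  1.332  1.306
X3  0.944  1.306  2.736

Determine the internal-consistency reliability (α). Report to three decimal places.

α = 0.801

Σσᵢ² = 0.910 + 1.332 + 2.736 = 4.978
Sum of the distinct covariances = 2.852
σ²_T = 4.978 + 2 × 2.852 = 10.682
α = (k/(k−1))·(1 − Σσᵢ²/σ²_T) = (3/2)·(1 − 4.978/10.682) = 0.801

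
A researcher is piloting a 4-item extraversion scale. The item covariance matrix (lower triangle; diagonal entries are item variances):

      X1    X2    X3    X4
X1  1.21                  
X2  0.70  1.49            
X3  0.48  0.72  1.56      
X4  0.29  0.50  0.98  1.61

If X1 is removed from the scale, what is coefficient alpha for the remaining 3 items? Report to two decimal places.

Remaining items: X2, X3, X4 (k = 3).
Σσᵢ² = 1.49 + 1.56 + 1.61 = 4.66
total variance = 4.66 + 2 × 2.20 = 9.06
α (item deleted) = (3/2)·(1 − 4.66/9.06) = 0.73

coefficient alpha = 0.73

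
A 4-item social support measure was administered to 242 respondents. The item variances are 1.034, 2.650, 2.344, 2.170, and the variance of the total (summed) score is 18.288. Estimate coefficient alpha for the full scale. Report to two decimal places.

sum of item variances = 1.034 + 2.650 + 2.344 + 2.170 = 8.198
α = (k/(k−1))·(1 − sum of item variances/σ²_total) = (4/3)·(1 − 8.198/18.288) = 0.74

α = 0.74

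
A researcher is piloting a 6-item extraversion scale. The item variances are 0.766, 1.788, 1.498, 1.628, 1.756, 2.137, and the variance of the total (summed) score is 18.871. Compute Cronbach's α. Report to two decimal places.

α = 0.59

Σσᵢ² = 0.766 + 1.788 + 1.498 + 1.628 + 1.756 + 2.137 = 9.573
α = (k/(k−1))·(1 − Σσᵢ²/Var(T)) = (6/5)·(1 − 9.573/18.871) = 0.59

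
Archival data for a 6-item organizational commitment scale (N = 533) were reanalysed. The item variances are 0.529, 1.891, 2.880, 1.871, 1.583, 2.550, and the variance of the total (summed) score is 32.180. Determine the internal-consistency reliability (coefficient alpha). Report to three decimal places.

ΣVar(i) = 0.529 + 1.891 + 2.880 + 1.871 + 1.583 + 2.550 = 11.304
α = (k/(k−1))·(1 − ΣVar(i)/total variance) = (6/5)·(1 − 11.304/32.180) = 0.778

α = 0.778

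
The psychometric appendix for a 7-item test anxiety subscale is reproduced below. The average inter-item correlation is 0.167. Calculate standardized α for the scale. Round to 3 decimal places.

Standardized α = k·r̄ / (1 + (k−1)·r̄) = 7 × 0.167 / (1 + 6 × 0.167)
  = 1.1690 / 2.0020 = 0.584

standardized α = 0.584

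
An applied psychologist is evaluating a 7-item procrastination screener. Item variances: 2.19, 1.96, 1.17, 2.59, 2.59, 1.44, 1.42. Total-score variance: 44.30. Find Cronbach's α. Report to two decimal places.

α = 0.81

sum of item variances = 2.19 + 1.96 + 1.17 + 2.59 + 2.59 + 1.44 + 1.42 = 13.36
α = (k/(k−1))·(1 − sum of item variances/total variance) = (7/6)·(1 − 13.36/44.30) = 0.81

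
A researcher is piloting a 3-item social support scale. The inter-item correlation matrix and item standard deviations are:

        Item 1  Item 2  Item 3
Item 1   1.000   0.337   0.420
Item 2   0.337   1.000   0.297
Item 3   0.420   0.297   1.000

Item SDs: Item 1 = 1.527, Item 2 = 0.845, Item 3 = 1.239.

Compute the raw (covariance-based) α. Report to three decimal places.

α = 0.603

Σσ²ᵢ = 1.527² + 0.845² + 1.239² = 4.5809
Covariances σ_ij = r_ij · s_i · s_j:
  σ(Item 1,Item 2) = 0.337 × 1.527 × 0.845 = 0.4348
  σ(Item 1,Item 3) = 0.420 × 1.527 × 1.239 = 0.7946
  σ(Item 2,Item 3) = 0.297 × 0.845 × 1.239 = 0.3109
σ²_T = Σσ²ᵢ + 2·Σσ_ij = 4.5809 + 2 × 1.5403 = 7.6615
α = (3/2)·(1 − 4.5809/7.6615) = 0.603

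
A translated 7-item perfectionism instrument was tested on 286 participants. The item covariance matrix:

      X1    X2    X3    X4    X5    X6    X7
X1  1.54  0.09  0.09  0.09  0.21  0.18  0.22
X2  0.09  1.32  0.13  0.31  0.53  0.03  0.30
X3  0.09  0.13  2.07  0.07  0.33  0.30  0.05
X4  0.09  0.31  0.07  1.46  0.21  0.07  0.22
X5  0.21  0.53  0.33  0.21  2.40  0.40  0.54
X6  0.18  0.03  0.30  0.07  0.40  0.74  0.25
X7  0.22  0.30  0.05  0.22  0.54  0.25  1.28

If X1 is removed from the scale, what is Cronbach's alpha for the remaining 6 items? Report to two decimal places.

Cronbach's alpha = 0.54

Remaining items: X2, X3, X4, X5, X6, X7 (k = 6).
Σσ²ᵢ = 1.32 + 2.07 + 1.46 + 2.40 + 0.74 + 1.28 = 9.27
Var(T) = 9.27 + 2 × 3.74 = 16.75
α (item deleted) = (6/5)·(1 − 9.27/16.75) = 0.54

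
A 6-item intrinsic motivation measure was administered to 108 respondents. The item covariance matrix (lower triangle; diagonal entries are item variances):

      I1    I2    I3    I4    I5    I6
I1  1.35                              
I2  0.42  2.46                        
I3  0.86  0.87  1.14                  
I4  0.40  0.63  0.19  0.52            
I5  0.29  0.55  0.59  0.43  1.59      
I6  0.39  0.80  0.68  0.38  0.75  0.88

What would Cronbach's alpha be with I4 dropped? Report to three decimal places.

Remaining items: I1, I2, I3, I5, I6 (k = 5).
Σσᵢ² = 1.35 + 2.46 + 1.14 + 1.59 + 0.88 = 7.42
σ²_total = 7.42 + 2 × 6.20 = 19.82
α (item deleted) = (5/4)·(1 − 7.42/19.82) = 0.782

α = 0.782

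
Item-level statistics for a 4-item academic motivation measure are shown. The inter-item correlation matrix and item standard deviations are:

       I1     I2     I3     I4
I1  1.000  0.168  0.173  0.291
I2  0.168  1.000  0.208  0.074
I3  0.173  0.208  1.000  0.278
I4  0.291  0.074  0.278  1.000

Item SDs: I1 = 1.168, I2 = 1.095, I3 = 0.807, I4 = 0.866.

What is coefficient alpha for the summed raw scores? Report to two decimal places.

Σσ²ᵢ = 1.168² + 1.095² + 0.807² + 0.866² = 3.9645
Covariances σ_ij = r_ij · s_i · s_j:
  σ(I1,I2) = 0.168 × 1.168 × 1.095 = 0.2149
  σ(I1,I3) = 0.173 × 1.168 × 0.807 = 0.1631
  σ(I1,I4) = 0.291 × 1.168 × 0.866 = 0.2943
  σ(I2,I3) = 0.208 × 1.095 × 0.807 = 0.1838
  σ(I2,I4) = 0.074 × 1.095 × 0.866 = 0.0702
  σ(I3,I4) = 0.278 × 0.807 × 0.866 = 0.1943
σ²_T = Σσ²ᵢ + 2·Σσ_ij = 3.9645 + 2 × 1.1206 = 6.2057
α = (4/3)·(1 − 3.9645/6.2057) = 0.48

coefficient alpha = 0.48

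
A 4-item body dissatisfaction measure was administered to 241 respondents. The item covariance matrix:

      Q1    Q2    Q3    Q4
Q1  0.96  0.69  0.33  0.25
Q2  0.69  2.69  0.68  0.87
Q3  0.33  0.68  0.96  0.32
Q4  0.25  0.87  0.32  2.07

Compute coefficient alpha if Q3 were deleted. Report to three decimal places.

α = 0.581

Remaining items: Q1, Q2, Q4 (k = 3).
Σσᵢ² = 0.96 + 2.69 + 2.07 = 5.72
total variance = 5.72 + 2 × 1.81 = 9.34
α (item deleted) = (3/2)·(1 − 5.72/9.34) = 0.581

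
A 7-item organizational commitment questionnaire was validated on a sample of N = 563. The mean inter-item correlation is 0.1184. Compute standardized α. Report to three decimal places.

standardized α = 0.485

Standardized α = k·r̄ / (1 + (k−1)·r̄) = 7 × 0.1184 / (1 + 6 × 0.1184)
  = 0.8288 / 1.7104 = 0.485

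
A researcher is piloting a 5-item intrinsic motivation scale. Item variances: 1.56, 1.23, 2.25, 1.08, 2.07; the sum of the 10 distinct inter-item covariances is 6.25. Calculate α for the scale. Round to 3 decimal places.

Σσ²ᵢ = 1.56 + 1.23 + 2.25 + 1.08 + 2.07 = 8.19
Sum of distinct covariances = 6.25
σ²_T = Σσ²ᵢ + 2·Σcov = 8.19 + 2 × 6.25 = 20.69
α = (5/4)·(1 − 8.19/20.69) = 0.755

α = 0.755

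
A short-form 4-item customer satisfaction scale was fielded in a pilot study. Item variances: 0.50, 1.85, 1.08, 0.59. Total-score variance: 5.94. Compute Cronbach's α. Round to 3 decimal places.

Cronbach's α = 0.431

sum of item variances = 0.50 + 1.85 + 1.08 + 0.59 = 4.02
α = (k/(k−1))·(1 − sum of item variances/σ²_total) = (4/3)·(1 − 4.02/5.94) = 0.431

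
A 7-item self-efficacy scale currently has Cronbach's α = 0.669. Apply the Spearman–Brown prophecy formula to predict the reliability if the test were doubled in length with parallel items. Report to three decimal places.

predicted reliability = 0.802

Length factor m = 2
α' = m·α / (1 + (m−1)·α)
   = 2 × 0.669 / (1 + (2 − 1) × 0.669)
   = 1.3380 / 1.6690 = 0.802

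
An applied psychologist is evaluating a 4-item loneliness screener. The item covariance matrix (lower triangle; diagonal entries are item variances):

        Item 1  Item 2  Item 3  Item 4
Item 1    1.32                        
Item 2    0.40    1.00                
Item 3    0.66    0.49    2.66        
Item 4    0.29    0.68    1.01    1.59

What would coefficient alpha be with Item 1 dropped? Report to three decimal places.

Remaining items: Item 2, Item 3, Item 4 (k = 3).
sum of item variances = 1.00 + 2.66 + 1.59 = 5.25
σ²_T = 5.25 + 2 × 2.18 = 9.61
α (item deleted) = (3/2)·(1 − 5.25/9.61) = 0.681

α = 0.681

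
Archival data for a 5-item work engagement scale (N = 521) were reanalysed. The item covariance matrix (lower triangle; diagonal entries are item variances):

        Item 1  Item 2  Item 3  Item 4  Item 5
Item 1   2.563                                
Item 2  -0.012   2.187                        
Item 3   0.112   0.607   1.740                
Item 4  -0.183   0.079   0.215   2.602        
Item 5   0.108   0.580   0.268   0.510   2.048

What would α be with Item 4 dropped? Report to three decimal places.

α = 0.374

Remaining items: Item 1, Item 2, Item 3, Item 5 (k = 4).
Σσᵢ² = 2.563 + 2.187 + 1.740 + 2.048 = 8.538
Var(T) = 8.538 + 2 × 1.663 = 11.864
α (item deleted) = (4/3)·(1 − 8.538/11.864) = 0.374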